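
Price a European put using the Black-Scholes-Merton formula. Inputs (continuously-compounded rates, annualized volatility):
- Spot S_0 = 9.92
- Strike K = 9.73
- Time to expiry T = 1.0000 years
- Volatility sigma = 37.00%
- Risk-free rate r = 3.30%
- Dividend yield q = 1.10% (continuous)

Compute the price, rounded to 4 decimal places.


Answer: Price = 1.2209

Derivation:
d1 = (ln(S/K) + (r - q + 0.5*sigma^2) * T) / (sigma * sqrt(T)) = 0.29672709
d2 = d1 - sigma * sqrt(T) = -0.07327291
exp(-rT) = 0.96753856; exp(-qT) = 0.98906028
P = K * exp(-rT) * N(-d2) - S_0 * exp(-qT) * N(-d1)
N(-d1) = 0.38333743; N(-d2) = 0.52920552
P = 9.7300 * 0.96753856 * 0.52920552 - 9.9200 * 0.98906028 * 0.38333743 = 1.2209


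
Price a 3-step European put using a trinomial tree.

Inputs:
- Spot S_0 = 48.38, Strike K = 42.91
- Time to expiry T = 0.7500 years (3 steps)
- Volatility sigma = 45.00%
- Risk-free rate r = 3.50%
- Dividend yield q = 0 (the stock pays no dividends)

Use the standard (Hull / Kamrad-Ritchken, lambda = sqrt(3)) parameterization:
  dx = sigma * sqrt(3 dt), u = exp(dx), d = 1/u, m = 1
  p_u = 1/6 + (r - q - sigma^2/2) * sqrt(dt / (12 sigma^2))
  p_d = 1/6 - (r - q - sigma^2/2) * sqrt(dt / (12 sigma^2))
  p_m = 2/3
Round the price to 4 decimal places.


Answer: Price = V(0,0) = 4.2338

Derivation:
dt = T/N = 0.250000; dx = sigma*sqrt(3*dt) = 0.389711
u = exp(dx) = 1.476555; d = 1/u = 0.677252
p_u = 0.145417, p_m = 0.666667, p_d = 0.187916
Discount per step: exp(-r*dt) = 0.991288
Stock lattice S(k, j) with j the centered position index:
  k=0: S(0,+0) = 48.3800
  k=1: S(1,-1) = 32.7655; S(1,+0) = 48.3800; S(1,+1) = 71.4357
  k=2: S(2,-2) = 22.1905; S(2,-1) = 32.7655; S(2,+0) = 48.3800; S(2,+1) = 71.4357; S(2,+2) = 105.4787
  k=3: S(3,-3) = 15.0286; S(3,-2) = 22.1905; S(3,-1) = 32.7655; S(3,+0) = 48.3800; S(3,+1) = 71.4357; S(3,+2) = 105.4787; S(3,+3) = 155.7451
Terminal payoffs V(N, j) = max(K - S_T, 0):
  V(3,-3) = 27.881443; V(3,-2) = 20.719514; V(3,-1) = 10.144535; V(3,+0) = 0.000000; V(3,+1) = 0.000000; V(3,+2) = 0.000000; V(3,+3) = 0.000000
Backward induction: V(k, j) = exp(-r*dt) * [p_u * V(k+1, j+1) + p_m * V(k+1, j) + p_d * V(k+1, j-1)]
  V(2,-2) = exp(-r*dt) * [p_u*10.144535 + p_m*20.719514 + p_d*27.881443] = 20.348743
  V(2,-1) = exp(-r*dt) * [p_u*0.000000 + p_m*10.144535 + p_d*20.719514] = 10.563721
  V(2,+0) = exp(-r*dt) * [p_u*0.000000 + p_m*0.000000 + p_d*10.144535] = 1.889717
  V(2,+1) = exp(-r*dt) * [p_u*0.000000 + p_m*0.000000 + p_d*0.000000] = 0.000000
  V(2,+2) = exp(-r*dt) * [p_u*0.000000 + p_m*0.000000 + p_d*0.000000] = 0.000000
  V(1,-1) = exp(-r*dt) * [p_u*1.889717 + p_m*10.563721 + p_d*20.348743] = 11.044079
  V(1,+0) = exp(-r*dt) * [p_u*0.000000 + p_m*1.889717 + p_d*10.563721] = 3.216638
  V(1,+1) = exp(-r*dt) * [p_u*0.000000 + p_m*0.000000 + p_d*1.889717] = 0.352015
  V(0,+0) = exp(-r*dt) * [p_u*0.352015 + p_m*3.216638 + p_d*11.044079] = 4.233769


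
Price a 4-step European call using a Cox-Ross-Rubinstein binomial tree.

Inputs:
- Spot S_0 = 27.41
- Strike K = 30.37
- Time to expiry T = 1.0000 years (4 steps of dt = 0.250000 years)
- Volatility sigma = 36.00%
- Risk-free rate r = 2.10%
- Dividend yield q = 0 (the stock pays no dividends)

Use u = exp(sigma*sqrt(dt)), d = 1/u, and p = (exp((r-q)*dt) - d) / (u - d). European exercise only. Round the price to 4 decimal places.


dt = T/N = 0.250000
u = exp(sigma*sqrt(dt)) = 1.197217; d = 1/u = 0.835270
p = (exp((r-q)*dt) - d) / (u - d) = 0.469664
Discount per step: exp(-r*dt) = 0.994764
Stock lattice S(k, i) with i counting down-moves:
  k=0: S(0,0) = 27.4100
  k=1: S(1,0) = 32.8157; S(1,1) = 22.8948
  k=2: S(2,0) = 39.2876; S(2,1) = 27.4100; S(2,2) = 19.1233
  k=3: S(3,0) = 47.0357; S(3,1) = 32.8157; S(3,2) = 22.8948; S(3,3) = 15.9731
  k=4: S(4,0) = 56.3120; S(4,1) = 39.2876; S(4,2) = 27.4100; S(4,3) = 19.1233; S(4,4) = 13.3419
Terminal payoffs V(N, i) = max(S_T - K, 0):
  V(4,0) = 25.942014; V(4,1) = 8.917559; V(4,2) = 0.000000; V(4,3) = 0.000000; V(4,4) = 0.000000
Backward induction: V(k, i) = exp(-r*dt) * [p * V(k+1, i) + (1-p) * V(k+1, i+1)].
  V(3,0) = exp(-r*dt) * [p*25.942014 + (1-p)*8.917559] = 16.824773
  V(3,1) = exp(-r*dt) * [p*8.917559 + (1-p)*0.000000] = 4.166327
  V(3,2) = exp(-r*dt) * [p*0.000000 + (1-p)*0.000000] = 0.000000
  V(3,3) = exp(-r*dt) * [p*0.000000 + (1-p)*0.000000] = 0.000000
  V(2,0) = exp(-r*dt) * [p*16.824773 + (1-p)*4.166327] = 10.058598
  V(2,1) = exp(-r*dt) * [p*4.166327 + (1-p)*0.000000] = 1.946528
  V(2,2) = exp(-r*dt) * [p*0.000000 + (1-p)*0.000000] = 0.000000
  V(1,0) = exp(-r*dt) * [p*10.058598 + (1-p)*1.946528] = 5.726334
  V(1,1) = exp(-r*dt) * [p*1.946528 + (1-p)*0.000000] = 0.909427
  V(0,0) = exp(-r*dt) * [p*5.726334 + (1-p)*0.909427] = 3.155148

Answer: Price = V(0,0) = 3.1551


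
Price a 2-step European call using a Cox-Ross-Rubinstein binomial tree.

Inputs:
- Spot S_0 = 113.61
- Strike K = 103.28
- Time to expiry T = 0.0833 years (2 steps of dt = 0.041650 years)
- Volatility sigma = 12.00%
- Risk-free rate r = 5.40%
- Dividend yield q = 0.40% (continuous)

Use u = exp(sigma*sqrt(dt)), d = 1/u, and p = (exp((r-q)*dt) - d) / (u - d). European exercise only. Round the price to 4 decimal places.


dt = T/N = 0.041650
u = exp(sigma*sqrt(dt)) = 1.024792; d = 1/u = 0.975807
p = (exp((r-q)*dt) - d) / (u - d) = 0.536435
Discount per step: exp(-r*dt) = 0.997753
Stock lattice S(k, i) with i counting down-moves:
  k=0: S(0,0) = 113.6100
  k=1: S(1,0) = 116.4267; S(1,1) = 110.8615
  k=2: S(2,0) = 119.3131; S(2,1) = 113.6100; S(2,2) = 108.1795
Terminal payoffs V(N, i) = max(S_T - K, 0):
  V(2,0) = 16.033147; V(2,1) = 10.330000; V(2,2) = 4.899462
Backward induction: V(k, i) = exp(-r*dt) * [p * V(k+1, i) + (1-p) * V(k+1, i+1)].
  V(1,0) = exp(-r*dt) * [p*16.033147 + (1-p)*10.330000] = 13.359289
  V(1,1) = exp(-r*dt) * [p*10.330000 + (1-p)*4.899462] = 7.795042
  V(0,0) = exp(-r*dt) * [p*13.359289 + (1-p)*7.795042] = 10.755682

Answer: Price = V(0,0) = 10.7557


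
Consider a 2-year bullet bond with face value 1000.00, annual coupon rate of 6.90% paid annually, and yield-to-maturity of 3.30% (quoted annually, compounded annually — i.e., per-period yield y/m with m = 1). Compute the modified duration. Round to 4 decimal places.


Answer: Modified duration = 1.8756

Derivation:
Coupon per period c = face * coupon_rate / m = 69.000000
Periods per year m = 1; per-period yield y/m = 0.033000
Number of cashflows N = 2
Cashflows (t years, CF_t, discount factor 1/(1+y/m)^(m*t), PV):
  t = 1.0000: CF_t = 69.000000, DF = 0.968054, PV = 66.795741
  t = 2.0000: CF_t = 1069.000000, DF = 0.937129, PV = 1001.790853
Price P = sum_t PV_t = 1068.586594
First compute Macaulay numerator sum_t t * PV_t:
  t * PV_t at t = 1.0000: 66.795741
  t * PV_t at t = 2.0000: 2003.581707
Macaulay duration D = 2070.377447 / 1068.586594 = 1.937492
Modified duration = D / (1 + y/m) = 1.937492 / (1 + 0.033000) = 1.875597


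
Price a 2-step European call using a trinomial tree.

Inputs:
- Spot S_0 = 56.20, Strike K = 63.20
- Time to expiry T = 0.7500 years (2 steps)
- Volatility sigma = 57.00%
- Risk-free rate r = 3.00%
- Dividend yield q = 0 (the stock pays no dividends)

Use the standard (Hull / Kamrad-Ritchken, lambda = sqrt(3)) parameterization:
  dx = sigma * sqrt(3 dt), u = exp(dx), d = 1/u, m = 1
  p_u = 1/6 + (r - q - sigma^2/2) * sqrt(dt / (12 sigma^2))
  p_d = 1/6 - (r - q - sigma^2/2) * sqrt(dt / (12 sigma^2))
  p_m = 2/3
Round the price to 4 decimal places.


dt = T/N = 0.375000; dx = sigma*sqrt(3*dt) = 0.604576
u = exp(dx) = 1.830476; d = 1/u = 0.546306
p_u = 0.125589, p_m = 0.666667, p_d = 0.207744
Discount per step: exp(-r*dt) = 0.988813
Stock lattice S(k, j) with j the centered position index:
  k=0: S(0,+0) = 56.2000
  k=1: S(1,-1) = 30.7024; S(1,+0) = 56.2000; S(1,+1) = 102.8728
  k=2: S(2,-2) = 16.7729; S(2,-1) = 30.7024; S(2,+0) = 56.2000; S(2,+1) = 102.8728; S(2,+2) = 188.3062
Terminal payoffs V(N, j) = max(S_T - K, 0):
  V(2,-2) = 0.000000; V(2,-1) = 0.000000; V(2,+0) = 0.000000; V(2,+1) = 39.672777; V(2,+2) = 125.106198
Backward induction: V(k, j) = exp(-r*dt) * [p_u * V(k+1, j+1) + p_m * V(k+1, j) + p_d * V(k+1, j-1)]
  V(1,-1) = exp(-r*dt) * [p_u*0.000000 + p_m*0.000000 + p_d*0.000000] = 0.000000
  V(1,+0) = exp(-r*dt) * [p_u*39.672777 + p_m*0.000000 + p_d*0.000000] = 4.926739
  V(1,+1) = exp(-r*dt) * [p_u*125.106198 + p_m*39.672777 + p_d*0.000000] = 41.688876
  V(0,+0) = exp(-r*dt) * [p_u*41.688876 + p_m*4.926739 + p_d*0.000000] = 8.424857

Answer: Price = V(0,0) = 8.4249


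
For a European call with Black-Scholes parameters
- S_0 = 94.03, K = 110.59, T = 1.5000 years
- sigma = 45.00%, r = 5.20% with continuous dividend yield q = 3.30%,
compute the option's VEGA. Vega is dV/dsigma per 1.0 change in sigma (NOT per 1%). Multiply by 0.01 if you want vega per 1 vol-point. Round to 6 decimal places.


Answer: Vega = 43.700742

Derivation:
d1 = 0.0329487419; d2 = -0.5181864502
phi(d1) = 0.3987257894; exp(-qT) = 0.9517051581; exp(-rT) = 0.9249644265
Vega = S * exp(-qT) * phi(d1) * sqrt(T) = 94.0300 * 0.9517051581 * 0.3987257894 * 1.2247448714 = 43.700742


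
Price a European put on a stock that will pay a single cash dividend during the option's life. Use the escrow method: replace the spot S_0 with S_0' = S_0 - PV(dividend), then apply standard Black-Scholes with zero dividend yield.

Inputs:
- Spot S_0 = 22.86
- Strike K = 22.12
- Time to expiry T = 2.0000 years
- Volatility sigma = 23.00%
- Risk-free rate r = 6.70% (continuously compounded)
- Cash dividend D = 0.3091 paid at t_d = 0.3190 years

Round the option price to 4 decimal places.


PV(D) = D * exp(-r * t_d) = 0.3091 * 0.97885378 = 0.30256370
S_0' = S_0 - PV(D) = 22.8600 - 0.30256370 = 22.55743630
d1 = (ln(S_0'/K) + (r + sigma^2/2)*T) / (sigma*sqrt(T)) = 0.63480543
d2 = d1 - sigma*sqrt(T) = 0.30953631
exp(-rT) = 0.87459006
N(-d1) = 0.26277766; N(-d2) = 0.37845680
P = K * exp(-rT) * N(-d2) - S_0' * N(-d1) = 22.1200 * 0.87459006 * 0.37845680 - 22.55743630 * 0.26277766 = 1.3940

Answer: Price = 1.3940


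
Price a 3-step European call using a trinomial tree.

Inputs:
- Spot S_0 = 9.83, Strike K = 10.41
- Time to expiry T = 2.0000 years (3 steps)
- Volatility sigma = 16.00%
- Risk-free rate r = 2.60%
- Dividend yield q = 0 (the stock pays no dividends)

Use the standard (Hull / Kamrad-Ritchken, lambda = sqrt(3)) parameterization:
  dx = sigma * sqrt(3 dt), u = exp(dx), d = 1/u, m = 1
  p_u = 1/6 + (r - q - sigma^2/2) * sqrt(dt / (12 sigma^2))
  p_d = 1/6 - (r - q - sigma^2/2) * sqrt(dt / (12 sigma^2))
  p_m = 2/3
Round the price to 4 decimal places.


Answer: Price = V(0,0) = 0.8659

Derivation:
dt = T/N = 0.666667; dx = sigma*sqrt(3*dt) = 0.226274
u = exp(dx) = 1.253919; d = 1/u = 0.797499
p_u = 0.186112, p_m = 0.666667, p_d = 0.147221
Discount per step: exp(-r*dt) = 0.982816
Stock lattice S(k, j) with j the centered position index:
  k=0: S(0,+0) = 9.8300
  k=1: S(1,-1) = 7.8394; S(1,+0) = 9.8300; S(1,+1) = 12.3260
  k=2: S(2,-2) = 6.2519; S(2,-1) = 7.8394; S(2,+0) = 9.8300; S(2,+1) = 12.3260; S(2,+2) = 15.4558
  k=3: S(3,-3) = 4.9859; S(3,-2) = 6.2519; S(3,-1) = 7.8394; S(3,+0) = 9.8300; S(3,+1) = 12.3260; S(3,+2) = 15.4558; S(3,+3) = 19.3804
Terminal payoffs V(N, j) = max(S_T - K, 0):
  V(3,-3) = 0.000000; V(3,-2) = 0.000000; V(3,-1) = 0.000000; V(3,+0) = 0.000000; V(3,+1) = 1.916028; V(3,+2) = 5.045845; V(3,+3) = 8.970384
Backward induction: V(k, j) = exp(-r*dt) * [p_u * V(k+1, j+1) + p_m * V(k+1, j) + p_d * V(k+1, j-1)]
  V(2,-2) = exp(-r*dt) * [p_u*0.000000 + p_m*0.000000 + p_d*0.000000] = 0.000000
  V(2,-1) = exp(-r*dt) * [p_u*0.000000 + p_m*0.000000 + p_d*0.000000] = 0.000000
  V(2,+0) = exp(-r*dt) * [p_u*1.916028 + p_m*0.000000 + p_d*0.000000] = 0.350468
  V(2,+1) = exp(-r*dt) * [p_u*5.045845 + p_m*1.916028 + p_d*0.000000] = 2.178357
  V(2,+2) = exp(-r*dt) * [p_u*8.970384 + p_m*5.045845 + p_d*1.916028] = 5.224133
  V(1,-1) = exp(-r*dt) * [p_u*0.350468 + p_m*0.000000 + p_d*0.000000] = 0.064106
  V(1,+0) = exp(-r*dt) * [p_u*2.178357 + p_m*0.350468 + p_d*0.000000] = 0.628082
  V(1,+1) = exp(-r*dt) * [p_u*5.224133 + p_m*2.178357 + p_d*0.350468] = 2.433560
  V(0,+0) = exp(-r*dt) * [p_u*2.433560 + p_m*0.628082 + p_d*0.064106] = 0.865934


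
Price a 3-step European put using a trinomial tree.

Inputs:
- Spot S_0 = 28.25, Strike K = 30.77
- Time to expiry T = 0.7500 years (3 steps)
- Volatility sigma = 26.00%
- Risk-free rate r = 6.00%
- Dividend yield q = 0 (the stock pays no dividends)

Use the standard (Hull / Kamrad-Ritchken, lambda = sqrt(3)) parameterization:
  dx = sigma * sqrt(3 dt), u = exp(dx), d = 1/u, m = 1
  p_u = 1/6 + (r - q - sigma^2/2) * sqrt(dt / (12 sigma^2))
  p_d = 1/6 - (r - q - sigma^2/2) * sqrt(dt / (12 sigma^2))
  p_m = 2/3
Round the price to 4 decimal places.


Answer: Price = V(0,0) = 3.2912

Derivation:
dt = T/N = 0.250000; dx = sigma*sqrt(3*dt) = 0.225167
u = exp(dx) = 1.252531; d = 1/u = 0.798383
p_u = 0.181211, p_m = 0.666667, p_d = 0.152122
Discount per step: exp(-r*dt) = 0.985112
Stock lattice S(k, j) with j the centered position index:
  k=0: S(0,+0) = 28.2500
  k=1: S(1,-1) = 22.5543; S(1,+0) = 28.2500; S(1,+1) = 35.3840
  k=2: S(2,-2) = 18.0070; S(2,-1) = 22.5543; S(2,+0) = 28.2500; S(2,+1) = 35.3840; S(2,+2) = 44.3196
  k=3: S(3,-3) = 14.3765; S(3,-2) = 18.0070; S(3,-1) = 22.5543; S(3,+0) = 28.2500; S(3,+1) = 35.3840; S(3,+2) = 44.3196; S(3,+3) = 55.5117
Terminal payoffs V(N, j) = max(K - S_T, 0):
  V(3,-3) = 16.393518; V(3,-2) = 12.763006; V(3,-1) = 8.215675; V(3,+0) = 2.520000; V(3,+1) = 0.000000; V(3,+2) = 0.000000; V(3,+3) = 0.000000
Backward induction: V(k, j) = exp(-r*dt) * [p_u * V(k+1, j+1) + p_m * V(k+1, j) + p_d * V(k+1, j-1)]
  V(2,-2) = exp(-r*dt) * [p_u*8.215675 + p_m*12.763006 + p_d*16.393518] = 12.305287
  V(2,-1) = exp(-r*dt) * [p_u*2.520000 + p_m*8.215675 + p_d*12.763006] = 7.758054
  V(2,+0) = exp(-r*dt) * [p_u*0.000000 + p_m*2.520000 + p_d*8.215675] = 2.886165
  V(2,+1) = exp(-r*dt) * [p_u*0.000000 + p_m*0.000000 + p_d*2.520000] = 0.377640
  V(2,+2) = exp(-r*dt) * [p_u*0.000000 + p_m*0.000000 + p_d*0.000000] = 0.000000
  V(1,-1) = exp(-r*dt) * [p_u*2.886165 + p_m*7.758054 + p_d*12.305287] = 7.454288
  V(1,+0) = exp(-r*dt) * [p_u*0.377640 + p_m*2.886165 + p_d*7.758054] = 3.125477
  V(1,+1) = exp(-r*dt) * [p_u*0.000000 + p_m*0.377640 + p_d*2.886165] = 0.680524
  V(0,+0) = exp(-r*dt) * [p_u*0.680524 + p_m*3.125477 + p_d*7.454288] = 3.291190


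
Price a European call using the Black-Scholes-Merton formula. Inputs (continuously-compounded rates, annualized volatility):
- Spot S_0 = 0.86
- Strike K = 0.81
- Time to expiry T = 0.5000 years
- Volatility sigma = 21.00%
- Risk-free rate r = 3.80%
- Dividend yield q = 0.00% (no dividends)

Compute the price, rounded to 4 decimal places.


d1 = (ln(S/K) + (r - q + 0.5*sigma^2) * T) / (sigma * sqrt(T)) = 0.60557394
d2 = d1 - sigma * sqrt(T) = 0.45708151
exp(-rT) = 0.98117936; exp(-qT) = 1.00000000
C = S_0 * exp(-qT) * N(d1) - K * exp(-rT) * N(d2)
N(d1) = 0.72760114; N(d2) = 0.67619377
C = 0.8600 * 1.00000000 * 0.72760114 - 0.8100 * 0.98117936 * 0.67619377 = 0.0883

Answer: Price = 0.0883


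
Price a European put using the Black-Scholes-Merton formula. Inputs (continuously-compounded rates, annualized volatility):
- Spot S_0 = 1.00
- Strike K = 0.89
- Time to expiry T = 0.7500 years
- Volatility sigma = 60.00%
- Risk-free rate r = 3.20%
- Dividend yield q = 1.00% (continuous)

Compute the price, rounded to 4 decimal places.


d1 = (ln(S/K) + (r - q + 0.5*sigma^2) * T) / (sigma * sqrt(T)) = 0.51583132
d2 = d1 - sigma * sqrt(T) = -0.00378392
exp(-rT) = 0.97628571; exp(-qT) = 0.99252805
P = K * exp(-rT) * N(-d2) - S_0 * exp(-qT) * N(-d1)
N(-d1) = 0.30298611; N(-d2) = 0.50150956
P = 0.8900 * 0.97628571 * 0.50150956 - 1.0000 * 0.99252805 * 0.30298611 = 0.1350

Answer: Price = 0.1350


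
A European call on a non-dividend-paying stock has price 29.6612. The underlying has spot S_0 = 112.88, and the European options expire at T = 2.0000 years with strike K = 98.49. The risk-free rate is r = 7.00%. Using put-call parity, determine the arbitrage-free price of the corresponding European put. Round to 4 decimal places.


Put-call parity: C - P = S_0 * exp(-qT) - K * exp(-rT).
S_0 * exp(-qT) = 112.8800 * 1.00000000 = 112.88000000
K * exp(-rT) = 98.4900 * 0.86935824 = 85.62309260
P = C - S*exp(-qT) + K*exp(-rT)
P = 29.6612 - 112.88000000 + 85.62309260 = 2.4043

Answer: Put price = 2.4043


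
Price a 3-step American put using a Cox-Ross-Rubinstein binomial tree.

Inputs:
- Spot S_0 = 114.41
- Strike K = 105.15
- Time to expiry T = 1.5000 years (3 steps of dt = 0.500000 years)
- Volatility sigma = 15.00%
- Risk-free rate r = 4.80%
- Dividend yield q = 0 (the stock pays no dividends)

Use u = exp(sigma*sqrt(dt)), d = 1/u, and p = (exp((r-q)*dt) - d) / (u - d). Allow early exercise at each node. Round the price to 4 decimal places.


Answer: Price = V(0,0) = 2.4608

Derivation:
dt = T/N = 0.500000
u = exp(sigma*sqrt(dt)) = 1.111895; d = 1/u = 0.899365
p = (exp((r-q)*dt) - d) / (u - d) = 0.587800
Discount per step: exp(-r*dt) = 0.976286
Stock lattice S(k, i) with i counting down-moves:
  k=0: S(0,0) = 114.4100
  k=1: S(1,0) = 127.2119; S(1,1) = 102.8964
  k=2: S(2,0) = 141.4464; S(2,1) = 114.4100; S(2,2) = 92.5414
  k=3: S(3,0) = 157.2735; S(3,1) = 127.2119; S(3,2) = 102.8964; S(3,3) = 83.2285
Terminal payoffs V(N, i) = max(K - S_T, 0):
  V(3,0) = 0.000000; V(3,1) = 0.000000; V(3,2) = 2.253619; V(3,3) = 21.921450
Backward induction: V(k, i) = exp(-r*dt) * [p * V(k+1, i) + (1-p) * V(k+1, i+1)]; then take max(V_cont, immediate exercise) for American.
  V(2,0) = exp(-r*dt) * [p*0.000000 + (1-p)*0.000000] = 0.000000; exercise = 0.000000; V(2,0) = max -> 0.000000
  V(2,1) = exp(-r*dt) * [p*0.000000 + (1-p)*2.253619] = 0.906914; exercise = 0.000000; V(2,1) = max -> 0.906914
  V(2,2) = exp(-r*dt) * [p*2.253619 + (1-p)*21.921450] = 10.115011; exercise = 12.608568; V(2,2) = max -> 12.608568
  V(1,0) = exp(-r*dt) * [p*0.000000 + (1-p)*0.906914] = 0.364965; exercise = 0.000000; V(1,0) = max -> 0.364965
  V(1,1) = exp(-r*dt) * [p*0.906914 + (1-p)*12.608568] = 5.594450; exercise = 2.253619; V(1,1) = max -> 5.594450
  V(0,0) = exp(-r*dt) * [p*0.364965 + (1-p)*5.594450] = 2.460788; exercise = 0.000000; V(0,0) = max -> 2.460788


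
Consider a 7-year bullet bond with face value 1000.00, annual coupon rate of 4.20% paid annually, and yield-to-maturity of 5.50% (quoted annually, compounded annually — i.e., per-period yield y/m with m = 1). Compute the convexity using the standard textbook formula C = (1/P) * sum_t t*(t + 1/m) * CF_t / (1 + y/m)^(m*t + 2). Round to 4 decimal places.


Answer: Convexity = 42.4623

Derivation:
Coupon per period c = face * coupon_rate / m = 42.000000
Periods per year m = 1; per-period yield y/m = 0.055000
Number of cashflows N = 7
Cashflows (t years, CF_t, discount factor 1/(1+y/m)^(m*t), PV):
  t = 1.0000: CF_t = 42.000000, DF = 0.947867, PV = 39.810427
  t = 2.0000: CF_t = 42.000000, DF = 0.898452, PV = 37.735001
  t = 3.0000: CF_t = 42.000000, DF = 0.851614, PV = 35.767774
  t = 4.0000: CF_t = 42.000000, DF = 0.807217, PV = 33.903103
  t = 5.0000: CF_t = 42.000000, DF = 0.765134, PV = 32.135643
  t = 6.0000: CF_t = 42.000000, DF = 0.725246, PV = 30.460325
  t = 7.0000: CF_t = 1042.000000, DF = 0.687437, PV = 716.309155
Price P = sum_t PV_t = 926.121427
Convexity numerator sum_t t*(t + 1/m) * CF_t / (1+y/m)^(m*t + 2):
  t = 1.0000: term = 71.535548
  t = 2.0000: term = 203.418619
  t = 3.0000: term = 385.627714
  t = 4.0000: term = 609.206500
  t = 5.0000: term = 866.170379
  t = 6.0000: term = 1149.420408
  t = 7.0000: term = 36039.902655
Convexity = (1/P) * sum = 39325.281823 / 926.121427 = 42.462339


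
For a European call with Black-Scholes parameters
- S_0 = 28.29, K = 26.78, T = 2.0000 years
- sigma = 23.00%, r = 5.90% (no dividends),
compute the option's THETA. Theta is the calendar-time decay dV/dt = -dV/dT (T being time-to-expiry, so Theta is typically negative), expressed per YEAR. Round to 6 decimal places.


Answer: Theta = -1.625388

Derivation:
d1 = 0.6940500393; d2 = 0.3687809199
phi(d1) = 0.3135516243; exp(-qT) = 1.0000000000; exp(-rT) = 0.8886960526
Theta = -S*exp(-qT)*phi(d1)*sigma/(2*sqrt(T)) - r*K*exp(-rT)*N(d2) + q*S*exp(-qT)*N(d1)
N(d1) = 0.7561745857; N(d2) = 0.6438544862; sqrt(T) = 1.4142135624
Term 1 = -28.2900 * 1.0000000000 * 0.3135516243 * 0.2300 / (2 * 1.4142135624) = -0.7213148028
Term 2 = -0.0590 * 26.7800 * 0.8886960526 * 0.6438544862 = -0.9040731295
Term 3 = 0 (no dividend yield, q = 0)
Theta = -0.7213148028 + (-0.9040731295) + (0.0000000000) = -1.625388


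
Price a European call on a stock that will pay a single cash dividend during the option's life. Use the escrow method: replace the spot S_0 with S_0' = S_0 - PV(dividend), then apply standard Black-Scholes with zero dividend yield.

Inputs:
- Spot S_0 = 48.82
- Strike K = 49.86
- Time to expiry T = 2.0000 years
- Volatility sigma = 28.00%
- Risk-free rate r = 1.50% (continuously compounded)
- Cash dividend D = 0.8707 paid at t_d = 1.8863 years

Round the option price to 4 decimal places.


Answer: Price = 7.3570

Derivation:
PV(D) = D * exp(-r * t_d) = 0.8707 * 0.97210204 = 0.84640925
S_0' = S_0 - PV(D) = 48.8200 - 0.84640925 = 47.97359075
d1 = (ln(S_0'/K) + (r + sigma^2/2)*T) / (sigma*sqrt(T)) = 0.17635139
d2 = d1 - sigma*sqrt(T) = -0.21962840
exp(-rT) = 0.97044553
N(d1) = 0.56999106; N(d2) = 0.41308028
C = S_0' * N(d1) - K * exp(-rT) * N(d2) = 47.97359075 * 0.56999106 - 49.8600 * 0.97044553 * 0.41308028 = 7.3570


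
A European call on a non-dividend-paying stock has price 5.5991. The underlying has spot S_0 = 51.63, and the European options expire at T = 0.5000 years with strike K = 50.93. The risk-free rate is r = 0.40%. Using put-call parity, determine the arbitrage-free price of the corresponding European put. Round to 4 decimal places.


Answer: Put price = 4.7973

Derivation:
Put-call parity: C - P = S_0 * exp(-qT) - K * exp(-rT).
S_0 * exp(-qT) = 51.6300 * 1.00000000 = 51.63000000
K * exp(-rT) = 50.9300 * 0.99800200 = 50.82824179
P = C - S*exp(-qT) + K*exp(-rT)
P = 5.5991 - 51.63000000 + 50.82824179 = 4.7973


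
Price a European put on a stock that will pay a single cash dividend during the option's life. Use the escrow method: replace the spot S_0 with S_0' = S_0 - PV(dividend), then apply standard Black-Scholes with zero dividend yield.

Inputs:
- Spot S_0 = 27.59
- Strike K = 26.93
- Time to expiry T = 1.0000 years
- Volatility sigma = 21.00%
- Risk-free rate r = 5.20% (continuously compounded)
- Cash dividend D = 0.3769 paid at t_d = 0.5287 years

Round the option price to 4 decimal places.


Answer: Price = 1.4759

Derivation:
PV(D) = D * exp(-r * t_d) = 0.3769 * 0.97288208 = 0.36667925
S_0' = S_0 - PV(D) = 27.5900 - 0.36667925 = 27.22332075
d1 = (ln(S_0'/K) + (r + sigma^2/2)*T) / (sigma*sqrt(T)) = 0.40420514
d2 = d1 - sigma*sqrt(T) = 0.19420514
exp(-rT) = 0.94932887
N(-d1) = 0.34303094; N(-d2) = 0.42300763
P = K * exp(-rT) * N(-d2) - S_0' * N(-d1) = 26.9300 * 0.94932887 * 0.42300763 - 27.22332075 * 0.34303094 = 1.4759


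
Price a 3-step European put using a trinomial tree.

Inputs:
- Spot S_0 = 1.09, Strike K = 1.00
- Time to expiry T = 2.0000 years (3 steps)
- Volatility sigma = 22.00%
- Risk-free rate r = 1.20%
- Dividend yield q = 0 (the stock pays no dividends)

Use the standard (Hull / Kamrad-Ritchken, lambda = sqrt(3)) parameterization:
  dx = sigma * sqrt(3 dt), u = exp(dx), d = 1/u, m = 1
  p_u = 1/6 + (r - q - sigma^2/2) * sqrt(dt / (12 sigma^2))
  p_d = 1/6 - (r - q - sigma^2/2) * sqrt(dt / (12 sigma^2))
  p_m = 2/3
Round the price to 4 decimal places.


dt = T/N = 0.666667; dx = sigma*sqrt(3*dt) = 0.311127
u = exp(dx) = 1.364963; d = 1/u = 0.732621
p_u = 0.153596, p_m = 0.666667, p_d = 0.179737
Discount per step: exp(-r*dt) = 0.992032
Stock lattice S(k, j) with j the centered position index:
  k=0: S(0,+0) = 1.0900
  k=1: S(1,-1) = 0.7986; S(1,+0) = 1.0900; S(1,+1) = 1.4878
  k=2: S(2,-2) = 0.5850; S(2,-1) = 0.7986; S(2,+0) = 1.0900; S(2,+1) = 1.4878; S(2,+2) = 2.0308
  k=3: S(3,-3) = 0.4286; S(3,-2) = 0.5850; S(3,-1) = 0.7986; S(3,+0) = 1.0900; S(3,+1) = 1.4878; S(3,+2) = 2.0308; S(3,+3) = 2.7720
Terminal payoffs V(N, j) = max(K - S_T, 0):
  V(3,-3) = 0.571388; V(3,-2) = 0.414961; V(3,-1) = 0.201443; V(3,+0) = 0.000000; V(3,+1) = 0.000000; V(3,+2) = 0.000000; V(3,+3) = 0.000000
Backward induction: V(k, j) = exp(-r*dt) * [p_u * V(k+1, j+1) + p_m * V(k+1, j) + p_d * V(k+1, j-1)]
  V(2,-2) = exp(-r*dt) * [p_u*0.201443 + p_m*0.414961 + p_d*0.571388] = 0.407012
  V(2,-1) = exp(-r*dt) * [p_u*0.000000 + p_m*0.201443 + p_d*0.414961] = 0.207215
  V(2,+0) = exp(-r*dt) * [p_u*0.000000 + p_m*0.000000 + p_d*0.201443] = 0.035918
  V(2,+1) = exp(-r*dt) * [p_u*0.000000 + p_m*0.000000 + p_d*0.000000] = 0.000000
  V(2,+2) = exp(-r*dt) * [p_u*0.000000 + p_m*0.000000 + p_d*0.000000] = 0.000000
  V(1,-1) = exp(-r*dt) * [p_u*0.035918 + p_m*0.207215 + p_d*0.407012] = 0.215088
  V(1,+0) = exp(-r*dt) * [p_u*0.000000 + p_m*0.035918 + p_d*0.207215] = 0.060702
  V(1,+1) = exp(-r*dt) * [p_u*0.000000 + p_m*0.000000 + p_d*0.035918] = 0.006404
  V(0,+0) = exp(-r*dt) * [p_u*0.006404 + p_m*0.060702 + p_d*0.215088] = 0.079473

Answer: Price = V(0,0) = 0.0795


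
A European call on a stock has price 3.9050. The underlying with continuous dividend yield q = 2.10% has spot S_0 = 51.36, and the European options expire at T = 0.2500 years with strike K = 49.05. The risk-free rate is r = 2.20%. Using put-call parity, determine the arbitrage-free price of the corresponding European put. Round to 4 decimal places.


Put-call parity: C - P = S_0 * exp(-qT) - K * exp(-rT).
S_0 * exp(-qT) = 51.3600 * 0.99476376 = 51.09106657
K * exp(-rT) = 49.0500 * 0.99451510 = 48.78096552
P = C - S*exp(-qT) + K*exp(-rT)
P = 3.9050 - 51.09106657 + 48.78096552 = 1.5949

Answer: Put price = 1.5949


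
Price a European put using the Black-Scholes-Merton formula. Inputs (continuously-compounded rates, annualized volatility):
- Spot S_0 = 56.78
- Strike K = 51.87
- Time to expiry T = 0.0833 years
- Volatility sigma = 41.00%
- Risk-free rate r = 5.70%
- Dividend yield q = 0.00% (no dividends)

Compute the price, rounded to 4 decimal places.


Answer: Price = 0.7633

Derivation:
d1 = (ln(S/K) + (r - q + 0.5*sigma^2) * T) / (sigma * sqrt(T)) = 0.86360452
d2 = d1 - sigma * sqrt(T) = 0.74527139
exp(-rT) = 0.99526315; exp(-qT) = 1.00000000
P = K * exp(-rT) * N(-d2) - S_0 * exp(-qT) * N(-d1)
N(-d1) = 0.19390259; N(-d2) = 0.22805384
P = 51.8700 * 0.99526315 * 0.22805384 - 56.7800 * 1.00000000 * 0.19390259 = 0.7633


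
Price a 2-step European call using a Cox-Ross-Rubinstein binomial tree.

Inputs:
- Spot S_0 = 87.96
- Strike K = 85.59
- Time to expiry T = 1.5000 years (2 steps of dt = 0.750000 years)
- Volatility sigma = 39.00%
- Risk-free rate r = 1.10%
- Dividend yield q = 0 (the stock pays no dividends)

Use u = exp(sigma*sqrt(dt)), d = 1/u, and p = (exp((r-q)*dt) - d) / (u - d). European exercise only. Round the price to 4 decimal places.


dt = T/N = 0.750000
u = exp(sigma*sqrt(dt)) = 1.401790; d = 1/u = 0.713374
p = (exp((r-q)*dt) - d) / (u - d) = 0.428390
Discount per step: exp(-r*dt) = 0.991784
Stock lattice S(k, i) with i counting down-moves:
  k=0: S(0,0) = 87.9600
  k=1: S(1,0) = 123.3014; S(1,1) = 62.7483
  k=2: S(2,0) = 172.8427; S(2,1) = 87.9600; S(2,2) = 44.7630
Terminal payoffs V(N, i) = max(S_T - K, 0):
  V(2,0) = 87.252708; V(2,1) = 2.370000; V(2,2) = 0.000000
Backward induction: V(k, i) = exp(-r*dt) * [p * V(k+1, i) + (1-p) * V(k+1, i+1)].
  V(1,0) = exp(-r*dt) * [p*87.252708 + (1-p)*2.370000] = 38.414651
  V(1,1) = exp(-r*dt) * [p*2.370000 + (1-p)*0.000000] = 1.006942
  V(0,0) = exp(-r*dt) * [p*38.414651 + (1-p)*1.006942] = 16.892085

Answer: Price = V(0,0) = 16.8921


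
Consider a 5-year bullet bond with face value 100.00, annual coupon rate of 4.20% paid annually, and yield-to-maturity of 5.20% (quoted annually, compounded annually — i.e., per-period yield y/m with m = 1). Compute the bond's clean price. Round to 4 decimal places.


Answer: Price = 95.6944

Derivation:
Coupon per period c = face * coupon_rate / m = 4.200000
Periods per year m = 1; per-period yield y/m = 0.052000
Number of cashflows N = 5
Cashflows (t years, CF_t, discount factor 1/(1+y/m)^(m*t), PV):
  t = 1.0000: CF_t = 4.200000, DF = 0.950570, PV = 3.992395
  t = 2.0000: CF_t = 4.200000, DF = 0.903584, PV = 3.795053
  t = 3.0000: CF_t = 4.200000, DF = 0.858920, PV = 3.607465
  t = 4.0000: CF_t = 4.200000, DF = 0.816464, PV = 3.429149
  t = 5.0000: CF_t = 104.200000, DF = 0.776106, PV = 80.870294
Price P = sum_t PV_t = 95.694355


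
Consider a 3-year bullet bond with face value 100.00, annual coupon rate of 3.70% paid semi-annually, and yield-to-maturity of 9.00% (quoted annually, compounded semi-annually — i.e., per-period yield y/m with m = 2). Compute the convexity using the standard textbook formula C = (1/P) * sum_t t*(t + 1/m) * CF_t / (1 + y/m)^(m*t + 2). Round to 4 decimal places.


Answer: Convexity = 8.9989

Derivation:
Coupon per period c = face * coupon_rate / m = 1.850000
Periods per year m = 2; per-period yield y/m = 0.045000
Number of cashflows N = 6
Cashflows (t years, CF_t, discount factor 1/(1+y/m)^(m*t), PV):
  t = 0.5000: CF_t = 1.850000, DF = 0.956938, PV = 1.770335
  t = 1.0000: CF_t = 1.850000, DF = 0.915730, PV = 1.694100
  t = 1.5000: CF_t = 1.850000, DF = 0.876297, PV = 1.621149
  t = 2.0000: CF_t = 1.850000, DF = 0.838561, PV = 1.551338
  t = 2.5000: CF_t = 1.850000, DF = 0.802451, PV = 1.484534
  t = 3.0000: CF_t = 101.850000, DF = 0.767896, PV = 78.210181
Price P = sum_t PV_t = 86.331638
Convexity numerator sum_t t*(t + 1/m) * CF_t / (1+y/m)^(m*t + 2):
  t = 0.5000: term = 0.810574
  t = 1.0000: term = 2.327008
  t = 1.5000: term = 4.453603
  t = 2.0000: term = 7.103036
  t = 2.5000: term = 10.195745
  t = 3.0000: term = 752.003754
Convexity = (1/P) * sum = 776.893720 / 86.331638 = 8.998946


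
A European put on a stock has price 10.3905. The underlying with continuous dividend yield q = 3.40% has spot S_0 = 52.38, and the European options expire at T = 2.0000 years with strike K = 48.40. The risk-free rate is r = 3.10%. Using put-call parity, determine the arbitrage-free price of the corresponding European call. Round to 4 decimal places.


Answer: Call price = 13.8367

Derivation:
Put-call parity: C - P = S_0 * exp(-qT) - K * exp(-rT).
S_0 * exp(-qT) = 52.3800 * 0.93426047 = 48.93656361
K * exp(-rT) = 48.4000 * 0.93988289 = 45.49033172
C = P + S*exp(-qT) - K*exp(-rT)
C = 10.3905 + 48.93656361 - 45.49033172 = 13.8367


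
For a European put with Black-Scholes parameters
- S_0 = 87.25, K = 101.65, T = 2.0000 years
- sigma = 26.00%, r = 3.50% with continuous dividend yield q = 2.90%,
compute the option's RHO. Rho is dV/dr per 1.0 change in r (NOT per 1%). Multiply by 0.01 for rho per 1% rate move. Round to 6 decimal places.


d1 = -0.1989634732; d2 = -0.5666589995
phi(d1) = 0.3911235575; exp(-qT) = 0.9436499474; exp(-rT) = 0.9323938199
N(-d2) = 0.7145270590
Rho = -K*T*exp(-rT)*N(-d2) = -101.6500 * 2.0000 * 0.9323938199 * 0.7145270590 = -135.442651

Answer: Rho = -135.442651


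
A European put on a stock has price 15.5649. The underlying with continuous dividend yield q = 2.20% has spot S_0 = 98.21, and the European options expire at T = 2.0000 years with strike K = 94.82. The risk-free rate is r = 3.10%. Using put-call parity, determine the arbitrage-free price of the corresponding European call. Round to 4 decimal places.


Answer: Call price = 20.4277

Derivation:
Put-call parity: C - P = S_0 * exp(-qT) - K * exp(-rT).
S_0 * exp(-qT) = 98.2100 * 0.95695396 = 93.98244816
K * exp(-rT) = 94.8200 * 0.93988289 = 89.11969533
C = P + S*exp(-qT) - K*exp(-rT)
C = 15.5649 + 93.98244816 - 89.11969533 = 20.4277


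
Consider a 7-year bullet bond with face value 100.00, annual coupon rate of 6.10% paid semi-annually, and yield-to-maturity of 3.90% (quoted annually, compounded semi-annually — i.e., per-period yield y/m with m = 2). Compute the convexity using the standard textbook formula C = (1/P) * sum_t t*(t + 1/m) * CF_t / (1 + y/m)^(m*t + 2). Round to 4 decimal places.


Answer: Convexity = 39.8991

Derivation:
Coupon per period c = face * coupon_rate / m = 3.050000
Periods per year m = 2; per-period yield y/m = 0.019500
Number of cashflows N = 14
Cashflows (t years, CF_t, discount factor 1/(1+y/m)^(m*t), PV):
  t = 0.5000: CF_t = 3.050000, DF = 0.980873, PV = 2.991663
  t = 1.0000: CF_t = 3.050000, DF = 0.962112, PV = 2.934441
  t = 1.5000: CF_t = 3.050000, DF = 0.943709, PV = 2.878314
  t = 2.0000: CF_t = 3.050000, DF = 0.925659, PV = 2.823260
  t = 2.5000: CF_t = 3.050000, DF = 0.907954, PV = 2.769260
  t = 3.0000: CF_t = 3.050000, DF = 0.890588, PV = 2.716292
  t = 3.5000: CF_t = 3.050000, DF = 0.873553, PV = 2.664337
  t = 4.0000: CF_t = 3.050000, DF = 0.856845, PV = 2.613377
  t = 4.5000: CF_t = 3.050000, DF = 0.840456, PV = 2.563390
  t = 5.0000: CF_t = 3.050000, DF = 0.824380, PV = 2.514360
  t = 5.5000: CF_t = 3.050000, DF = 0.808613, PV = 2.466268
  t = 6.0000: CF_t = 3.050000, DF = 0.793146, PV = 2.419096
  t = 6.5000: CF_t = 3.050000, DF = 0.777976, PV = 2.372826
  t = 7.0000: CF_t = 103.050000, DF = 0.763095, PV = 78.636971
Price P = sum_t PV_t = 113.363855
Convexity numerator sum_t t*(t + 1/m) * CF_t / (1+y/m)^(m*t + 2):
  t = 0.5000: term = 1.439157
  t = 1.0000: term = 4.234890
  t = 1.5000: term = 8.307779
  t = 2.0000: term = 13.581460
  t = 2.5000: term = 19.982531
  t = 3.0000: term = 27.440454
  t = 3.5000: term = 35.887467
  t = 4.0000: term = 45.258488
  t = 4.5000: term = 55.491035
  t = 5.0000: term = 66.525136
  t = 5.5000: term = 78.303250
  t = 6.0000: term = 90.770186
  t = 6.5000: term = 103.873026
  t = 7.0000: term = 3972.021748
Convexity = (1/P) * sum = 4523.116608 / 113.363855 = 39.899107


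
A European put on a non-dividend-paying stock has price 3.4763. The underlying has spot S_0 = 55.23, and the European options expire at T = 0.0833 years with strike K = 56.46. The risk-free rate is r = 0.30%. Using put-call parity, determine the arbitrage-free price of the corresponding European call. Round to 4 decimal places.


Answer: Call price = 2.2604

Derivation:
Put-call parity: C - P = S_0 * exp(-qT) - K * exp(-rT).
S_0 * exp(-qT) = 55.2300 * 1.00000000 = 55.23000000
K * exp(-rT) = 56.4600 * 0.99975013 = 56.44589241
C = P + S*exp(-qT) - K*exp(-rT)
C = 3.4763 + 55.23000000 - 56.44589241 = 2.2604


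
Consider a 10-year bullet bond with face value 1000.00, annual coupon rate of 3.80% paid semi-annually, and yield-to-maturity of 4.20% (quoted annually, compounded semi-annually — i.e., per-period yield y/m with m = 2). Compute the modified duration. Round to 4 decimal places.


Coupon per period c = face * coupon_rate / m = 19.000000
Periods per year m = 2; per-period yield y/m = 0.021000
Number of cashflows N = 20
Cashflows (t years, CF_t, discount factor 1/(1+y/m)^(m*t), PV):
  t = 0.5000: CF_t = 19.000000, DF = 0.979432, PV = 18.609207
  t = 1.0000: CF_t = 19.000000, DF = 0.959287, PV = 18.226451
  t = 1.5000: CF_t = 19.000000, DF = 0.939556, PV = 17.851568
  t = 2.0000: CF_t = 19.000000, DF = 0.920231, PV = 17.484396
  t = 2.5000: CF_t = 19.000000, DF = 0.901304, PV = 17.124776
  t = 3.0000: CF_t = 19.000000, DF = 0.882766, PV = 16.772552
  t = 3.5000: CF_t = 19.000000, DF = 0.864609, PV = 16.427573
  t = 4.0000: CF_t = 19.000000, DF = 0.846826, PV = 16.089690
  t = 4.5000: CF_t = 19.000000, DF = 0.829408, PV = 15.758756
  t = 5.0000: CF_t = 19.000000, DF = 0.812349, PV = 15.434628
  t = 5.5000: CF_t = 19.000000, DF = 0.795640, PV = 15.117168
  t = 6.0000: CF_t = 19.000000, DF = 0.779276, PV = 14.806237
  t = 6.5000: CF_t = 19.000000, DF = 0.763247, PV = 14.501701
  t = 7.0000: CF_t = 19.000000, DF = 0.747549, PV = 14.203429
  t = 7.5000: CF_t = 19.000000, DF = 0.732173, PV = 13.911292
  t = 8.0000: CF_t = 19.000000, DF = 0.717114, PV = 13.625164
  t = 8.5000: CF_t = 19.000000, DF = 0.702364, PV = 13.344920
  t = 9.0000: CF_t = 19.000000, DF = 0.687918, PV = 13.070441
  t = 9.5000: CF_t = 19.000000, DF = 0.673769, PV = 12.801607
  t = 10.0000: CF_t = 1019.000000, DF = 0.659911, PV = 672.448985
Price P = sum_t PV_t = 967.610541
First compute Macaulay numerator sum_t t * PV_t:
  t * PV_t at t = 0.5000: 9.304603
  t * PV_t at t = 1.0000: 18.226451
  t * PV_t at t = 1.5000: 26.777352
  t * PV_t at t = 2.0000: 34.968792
  t * PV_t at t = 2.5000: 42.811939
  t * PV_t at t = 3.0000: 50.317656
  t * PV_t at t = 3.5000: 57.496506
  t * PV_t at t = 4.0000: 64.358758
  t * PV_t at t = 4.5000: 70.914401
  t * PV_t at t = 5.0000: 77.173142
  t * PV_t at t = 5.5000: 83.144424
  t * PV_t at t = 6.0000: 88.837422
  t * PV_t at t = 6.5000: 94.261058
  t * PV_t at t = 7.0000: 99.424005
  t * PV_t at t = 7.5000: 104.334691
  t * PV_t at t = 8.0000: 109.001309
  t * PV_t at t = 8.5000: 113.431823
  t * PV_t at t = 9.0000: 117.633970
  t * PV_t at t = 9.5000: 121.615270
  t * PV_t at t = 10.0000: 6724.489848
Macaulay duration D = 8108.523419 / 967.610541 = 8.379945
Modified duration = D / (1 + y/m) = 8.379945 / (1 + 0.021000) = 8.207586

Answer: Modified duration = 8.2076


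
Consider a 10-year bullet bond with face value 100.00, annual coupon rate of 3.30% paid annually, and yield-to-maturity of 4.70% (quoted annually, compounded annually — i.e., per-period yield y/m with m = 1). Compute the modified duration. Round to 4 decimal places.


Coupon per period c = face * coupon_rate / m = 3.300000
Periods per year m = 1; per-period yield y/m = 0.047000
Number of cashflows N = 10
Cashflows (t years, CF_t, discount factor 1/(1+y/m)^(m*t), PV):
  t = 1.0000: CF_t = 3.300000, DF = 0.955110, PV = 3.151862
  t = 2.0000: CF_t = 3.300000, DF = 0.912235, PV = 3.010375
  t = 3.0000: CF_t = 3.300000, DF = 0.871284, PV = 2.875239
  t = 4.0000: CF_t = 3.300000, DF = 0.832172, PV = 2.746169
  t = 5.0000: CF_t = 3.300000, DF = 0.794816, PV = 2.622893
  t = 6.0000: CF_t = 3.300000, DF = 0.759137, PV = 2.505151
  t = 7.0000: CF_t = 3.300000, DF = 0.725059, PV = 2.392694
  t = 8.0000: CF_t = 3.300000, DF = 0.692511, PV = 2.285286
  t = 9.0000: CF_t = 3.300000, DF = 0.661424, PV = 2.182699
  t = 10.0000: CF_t = 103.300000, DF = 0.631732, PV = 65.257962
Price P = sum_t PV_t = 89.030328
First compute Macaulay numerator sum_t t * PV_t:
  t * PV_t at t = 1.0000: 3.151862
  t * PV_t at t = 2.0000: 6.020750
  t * PV_t at t = 3.0000: 8.625716
  t * PV_t at t = 4.0000: 10.984675
  t * PV_t at t = 5.0000: 13.114464
  t * PV_t at t = 6.0000: 15.030904
  t * PV_t at t = 7.0000: 16.748858
  t * PV_t at t = 8.0000: 18.282285
  t * PV_t at t = 9.0000: 19.644289
  t * PV_t at t = 10.0000: 652.579617
Macaulay duration D = 764.183420 / 89.030328 = 8.583406
Modified duration = D / (1 + y/m) = 8.583406 / (1 + 0.047000) = 8.198095

Answer: Modified duration = 8.1981


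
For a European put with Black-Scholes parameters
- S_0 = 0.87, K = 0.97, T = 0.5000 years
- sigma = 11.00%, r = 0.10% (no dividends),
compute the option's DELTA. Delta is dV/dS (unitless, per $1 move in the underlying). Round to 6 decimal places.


Answer: Delta = -0.912053

Derivation:
d1 = -1.3535034292; d2 = -1.4312851752
phi(d1) = 0.1596255850; exp(-qT) = 1.0000000000; exp(-rT) = 0.9995001250
N(-d1) = 0.9120525724
Delta = -exp(-qT) * N(-d1) = -1.0000000000 * 0.9120525724 = -0.912053


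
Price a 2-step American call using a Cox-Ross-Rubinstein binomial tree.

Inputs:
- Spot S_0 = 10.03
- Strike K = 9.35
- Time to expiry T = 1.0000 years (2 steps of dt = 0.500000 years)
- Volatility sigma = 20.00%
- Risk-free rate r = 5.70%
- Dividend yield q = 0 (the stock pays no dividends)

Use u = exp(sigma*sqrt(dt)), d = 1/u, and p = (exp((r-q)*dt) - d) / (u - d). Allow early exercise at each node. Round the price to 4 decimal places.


dt = T/N = 0.500000
u = exp(sigma*sqrt(dt)) = 1.151910; d = 1/u = 0.868123
p = (exp((r-q)*dt) - d) / (u - d) = 0.566576
Discount per step: exp(-r*dt) = 0.971902
Stock lattice S(k, i) with i counting down-moves:
  k=0: S(0,0) = 10.0300
  k=1: S(1,0) = 11.5537; S(1,1) = 8.7073
  k=2: S(2,0) = 13.3088; S(2,1) = 10.0300; S(2,2) = 7.5590
Terminal payoffs V(N, i) = max(S_T - K, 0):
  V(2,0) = 3.958771; V(2,1) = 0.680000; V(2,2) = 0.000000
Backward induction: V(k, i) = exp(-r*dt) * [p * V(k+1, i) + (1-p) * V(k+1, i+1)]; then take max(V_cont, immediate exercise) for American.
  V(1,0) = exp(-r*dt) * [p*3.958771 + (1-p)*0.680000] = 2.466370; exercise = 2.203656; V(1,0) = max -> 2.466370
  V(1,1) = exp(-r*dt) * [p*0.680000 + (1-p)*0.000000] = 0.374446; exercise = 0.000000; V(1,1) = max -> 0.374446
  V(0,0) = exp(-r*dt) * [p*2.466370 + (1-p)*0.374446] = 1.515856; exercise = 0.680000; V(0,0) = max -> 1.515856

Answer: Price = V(0,0) = 1.5159
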